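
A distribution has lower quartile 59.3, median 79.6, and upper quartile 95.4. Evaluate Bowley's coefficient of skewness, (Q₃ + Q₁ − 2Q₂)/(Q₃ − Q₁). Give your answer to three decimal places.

-0.125

numerator: Q₃ + Q₁ − 2Q₂ = 95.4 + 59.3 − 2×79.6 = -4.5000
denominator: Q₃ − Q₁ = 95.4 − 59.3 = 36.1000
Bowley skewness = -4.5000 / 36.1000 ≈ -0.125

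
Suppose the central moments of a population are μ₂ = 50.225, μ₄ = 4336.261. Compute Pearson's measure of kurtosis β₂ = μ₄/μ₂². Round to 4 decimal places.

1.7190

μ₂² = 50.225² = 2522.55063
μ₄/μ₂² = 4336.261 / 2522.55063 = 1.71900
β₂ ≈ 1.7190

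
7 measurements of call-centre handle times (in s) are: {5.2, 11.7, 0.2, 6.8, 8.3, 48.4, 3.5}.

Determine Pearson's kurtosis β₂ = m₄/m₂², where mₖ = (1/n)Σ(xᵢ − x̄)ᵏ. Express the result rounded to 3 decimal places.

x̄ = 12.0143
Σ(xᵢ − x̄)² = 1623.5086 ⇒ m₂ = 231.92980
Σ(xᵢ − x̄)⁴ = 1780587.5150 ⇒ m₄ = 254369.64499
m₂² = 53791.43023
β₂ = m₄/m₂² = 254369.64499 / 53791.43023 ≈ 4.729

4.729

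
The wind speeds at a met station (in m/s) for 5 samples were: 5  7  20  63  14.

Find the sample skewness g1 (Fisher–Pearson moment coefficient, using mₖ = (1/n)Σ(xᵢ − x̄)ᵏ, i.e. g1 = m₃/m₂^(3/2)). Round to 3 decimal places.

1.277

x̄ = (5 + 7 + 20 + 63 + 14) / 5 = 21.8000
deviations (xᵢ − x̄): -16.8000, -14.8000, -1.8000, 41.2000, -7.8000
Σ(xᵢ − x̄)² = 2262.8000 ⇒ m₂ = 2262.8000/5 = 452.56000
Σ(xᵢ − x̄)³ = 61470.7200 ⇒ m₃ = 61470.7200/5 = 12294.14400
m₂^(3/2) = 452.56000^(1.5) = 9627.51599
g1 = m₃ / m₂^(3/2) = 12294.14400 / 9627.51599 ≈ 1.277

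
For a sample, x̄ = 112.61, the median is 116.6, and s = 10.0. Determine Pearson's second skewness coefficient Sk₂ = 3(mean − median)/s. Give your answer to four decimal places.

Sk₂ = 3(112.61 − 116.6) / 10.0 = 3 × -3.9900 / 10.0
    = -11.9700 / 10.0 ≈ -1.1970

-1.1970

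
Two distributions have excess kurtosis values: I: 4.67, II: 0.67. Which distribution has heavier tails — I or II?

I

Higher excess kurtosis ⇒ heavier tails relative to the normal distribution.
4.67 vs 0.67: the larger is 4.67, so I has heavier tails.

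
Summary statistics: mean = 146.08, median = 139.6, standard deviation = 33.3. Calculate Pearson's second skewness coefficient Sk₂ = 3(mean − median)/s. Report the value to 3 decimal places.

0.584

Sk₂ = 3(146.08 − 139.6) / 33.3 = 3 × 6.4800 / 33.3
    = 19.4400 / 33.3 ≈ 0.584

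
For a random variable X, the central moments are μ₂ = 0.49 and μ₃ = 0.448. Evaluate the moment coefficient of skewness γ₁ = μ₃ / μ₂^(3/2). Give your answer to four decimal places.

1.3061

σ = √μ₂ = √0.49 = 0.70000
σ³ = μ₂^(3/2) = 0.34300
γ₁ = μ₃/σ³ = 0.448 / 0.34300 ≈ 1.3061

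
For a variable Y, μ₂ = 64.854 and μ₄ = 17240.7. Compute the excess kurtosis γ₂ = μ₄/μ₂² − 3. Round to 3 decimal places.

1.099

μ₂² = 64.854² = 4206.04132
μ₄/μ₂² = 17240.7 / 4206.04132 = 4.09903
γ₂ = 4.09903 − 3 ≈ 1.099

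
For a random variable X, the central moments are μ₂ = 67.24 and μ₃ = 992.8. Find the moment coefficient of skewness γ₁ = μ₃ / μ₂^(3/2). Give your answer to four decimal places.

1.8006

σ = √μ₂ = √67.24 = 8.20000
σ³ = μ₂^(3/2) = 551.36800
γ₁ = μ₃/σ³ = 992.8 / 551.36800 ≈ 1.8006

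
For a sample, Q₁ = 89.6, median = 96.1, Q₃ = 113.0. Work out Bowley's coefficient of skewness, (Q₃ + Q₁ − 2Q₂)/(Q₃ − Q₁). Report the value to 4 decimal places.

numerator: Q₃ + Q₁ − 2Q₂ = 113.0 + 89.6 − 2×96.1 = 10.4000
denominator: Q₃ − Q₁ = 113.0 − 89.6 = 23.4000
Bowley skewness = 10.4000 / 23.4000 ≈ 0.4444

0.4444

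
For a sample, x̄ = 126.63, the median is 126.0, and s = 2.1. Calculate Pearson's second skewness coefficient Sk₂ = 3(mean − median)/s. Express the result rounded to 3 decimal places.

Sk₂ = 3(126.63 − 126.0) / 2.1 = 3 × 0.6300 / 2.1
    = 1.8900 / 2.1 ≈ 0.900

0.900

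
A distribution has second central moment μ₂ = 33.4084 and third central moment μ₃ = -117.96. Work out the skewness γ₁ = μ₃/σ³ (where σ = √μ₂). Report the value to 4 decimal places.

σ = √μ₂ = √33.4084 = 5.78000
σ³ = μ₂^(3/2) = 193.10055
γ₁ = μ₃/σ³ = -117.96 / 193.10055 ≈ -0.6109

-0.6109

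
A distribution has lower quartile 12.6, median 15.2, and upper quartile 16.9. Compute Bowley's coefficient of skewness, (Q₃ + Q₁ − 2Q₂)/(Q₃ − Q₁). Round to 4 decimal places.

-0.2093

numerator: Q₃ + Q₁ − 2Q₂ = 16.9 + 12.6 − 2×15.2 = -0.9000
denominator: Q₃ − Q₁ = 16.9 − 12.6 = 4.3000
Bowley skewness = -0.9000 / 4.3000 ≈ -0.2093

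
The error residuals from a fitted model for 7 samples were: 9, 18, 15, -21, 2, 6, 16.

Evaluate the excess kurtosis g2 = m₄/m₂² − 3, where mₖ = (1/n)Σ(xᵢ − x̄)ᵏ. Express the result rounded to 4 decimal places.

0.6049

x̄ = 6.4286
Σ(xᵢ − x̄)² = 1077.7143 ⇒ m₂ = 153.95918
Σ(xᵢ − x̄)⁴ = 598142.8222 ⇒ m₄ = 85448.97459
m₂² = 23703.43024
g2 = m₄/m₂² − 3 = 3.60492 − 3 ≈ 0.6049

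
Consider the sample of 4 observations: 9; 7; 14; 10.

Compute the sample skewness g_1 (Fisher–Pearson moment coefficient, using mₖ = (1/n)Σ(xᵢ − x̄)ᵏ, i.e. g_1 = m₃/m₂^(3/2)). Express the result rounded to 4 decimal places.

0.5431

x̄ = (9 + 7 + 14 + 10) / 4 = 10.0000
deviations (xᵢ − x̄): -1.0000, -3.0000, 4.0000, 0.0000
Σ(xᵢ − x̄)² = 26.0000 ⇒ m₂ = 26.0000/4 = 6.50000
Σ(xᵢ − x̄)³ = 36.0000 ⇒ m₃ = 36.0000/4 = 9.00000
m₂^(3/2) = 6.50000^(1.5) = 16.57181
g_1 = m₃ / m₂^(3/2) = 9.00000 / 16.57181 ≈ 0.5431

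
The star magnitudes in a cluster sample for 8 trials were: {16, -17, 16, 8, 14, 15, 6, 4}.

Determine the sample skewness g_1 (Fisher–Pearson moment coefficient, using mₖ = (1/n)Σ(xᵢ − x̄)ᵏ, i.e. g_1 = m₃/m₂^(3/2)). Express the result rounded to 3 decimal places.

x̄ = (16 - 17 + 16 + 8 + 14 + 15 + 6 + 4) / 8 = 7.7500
deviations (xᵢ − x̄): 8.2500, -24.7500, 8.2500, 0.2500, 6.2500, 7.2500, -1.7500, -3.7500
Σ(xᵢ − x̄)² = 857.5000 ⇒ m₂ = 857.5000/8 = 107.18750
Σ(xᵢ − x̄)³ = -13470.7500 ⇒ m₃ = -13470.7500/8 = -1683.84375
m₂^(3/2) = 107.18750^(1.5) = 1109.72715
g_1 = m₃ / m₂^(3/2) = -1683.84375 / 1109.72715 ≈ -1.517

-1.517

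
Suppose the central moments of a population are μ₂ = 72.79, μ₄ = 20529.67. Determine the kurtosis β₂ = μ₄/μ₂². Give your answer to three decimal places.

3.875

μ₂² = 72.79² = 5298.38410
μ₄/μ₂² = 20529.67 / 5298.38410 = 3.87470
β₂ ≈ 3.875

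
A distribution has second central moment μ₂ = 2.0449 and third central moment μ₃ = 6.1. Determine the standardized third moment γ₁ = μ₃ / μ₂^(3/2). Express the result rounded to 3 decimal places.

2.086

σ = √μ₂ = √2.0449 = 1.43000
σ³ = μ₂^(3/2) = 2.92421
γ₁ = μ₃/σ³ = 6.1 / 2.92421 ≈ 2.086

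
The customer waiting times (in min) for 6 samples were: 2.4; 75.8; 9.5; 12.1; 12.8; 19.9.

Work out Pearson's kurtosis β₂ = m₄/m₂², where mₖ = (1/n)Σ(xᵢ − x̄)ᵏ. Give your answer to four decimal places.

3.8963

x̄ = 22.0833
Σ(xᵢ − x̄)² = 3621.8683 ⇒ m₂ = 603.64472
Σ(xᵢ − x̄)⁴ = 8518556.1439 ⇒ m₄ = 1419759.35731
m₂² = 364386.95067
β₂ = m₄/m₂² = 1419759.35731 / 364386.95067 ≈ 3.8963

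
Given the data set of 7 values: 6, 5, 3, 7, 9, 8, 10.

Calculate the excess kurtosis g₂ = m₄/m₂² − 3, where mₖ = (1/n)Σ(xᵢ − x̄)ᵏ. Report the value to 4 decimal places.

-0.9598

x̄ = 6.8571
Σ(xᵢ − x̄)² = 34.8571 ⇒ m₂ = 4.97959
Σ(xᵢ − x̄)⁴ = 354.1341 ⇒ m₄ = 50.59059
m₂² = 24.79633
g₂ = m₄/m₂² − 3 = 2.04024 − 3 ≈ -0.9598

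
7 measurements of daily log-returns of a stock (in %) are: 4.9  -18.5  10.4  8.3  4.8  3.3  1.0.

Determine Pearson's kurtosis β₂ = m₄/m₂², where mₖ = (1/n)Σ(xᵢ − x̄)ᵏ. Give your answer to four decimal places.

4.2709

x̄ = 2.0286
Σ(xᵢ − x̄)² = 549.4343 ⇒ m₂ = 78.49061
Σ(xᵢ − x̄)⁴ = 184185.6515 ⇒ m₄ = 26312.23593
m₂² = 6160.77621
β₂ = m₄/m₂² = 26312.23593 / 6160.77621 ≈ 4.2709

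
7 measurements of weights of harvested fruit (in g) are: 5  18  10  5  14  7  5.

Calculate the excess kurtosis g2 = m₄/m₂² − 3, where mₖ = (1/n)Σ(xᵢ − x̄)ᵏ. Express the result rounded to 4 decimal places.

x̄ = 9.1429
Σ(xᵢ − x̄)² = 158.8571 ⇒ m₂ = 22.69388
Σ(xᵢ − x̄)⁴ = 7616.1749 ⇒ m₄ = 1088.02499
m₂² = 515.01208
g2 = m₄/m₂² − 3 = 2.11262 − 3 ≈ -0.8874

-0.8874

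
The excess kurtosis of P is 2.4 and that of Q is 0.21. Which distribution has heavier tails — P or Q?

P

Higher excess kurtosis ⇒ heavier tails relative to the normal distribution.
2.4 vs 0.21: the larger is 2.4, so P has heavier tails.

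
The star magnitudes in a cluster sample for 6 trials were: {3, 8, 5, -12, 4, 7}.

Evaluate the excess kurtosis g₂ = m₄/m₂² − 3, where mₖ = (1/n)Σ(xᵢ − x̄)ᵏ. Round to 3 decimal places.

x̄ = 2.5000
Σ(xᵢ − x̄)² = 269.5000 ⇒ m₂ = 44.91667
Σ(xᵢ − x̄)⁴ = 45574.3750 ⇒ m₄ = 7595.72917
m₂² = 2017.50694
g₂ = m₄/m₂² − 3 = 3.76491 − 3 ≈ 0.765

0.765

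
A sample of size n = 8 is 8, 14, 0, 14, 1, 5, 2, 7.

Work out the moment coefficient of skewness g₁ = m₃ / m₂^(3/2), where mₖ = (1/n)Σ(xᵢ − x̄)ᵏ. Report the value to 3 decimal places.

0.363

x̄ = (8 + 14 + 0 + 14 + 1 + 5 + 2 + 7) / 8 = 6.3750
deviations (xᵢ − x̄): 1.6250, 7.6250, -6.3750, 7.6250, -5.3750, -1.3750, -4.3750, 0.6250
Σ(xᵢ − x̄)² = 209.8750 ⇒ m₂ = 209.8750/8 = 26.23438
Σ(xᵢ − x̄)³ = 390.4688 ⇒ m₃ = 390.4688/8 = 48.80859
m₂^(3/2) = 26.23438^(1.5) = 134.37117
g₁ = m₃ / m₂^(3/2) = 48.80859 / 134.37117 ≈ 0.363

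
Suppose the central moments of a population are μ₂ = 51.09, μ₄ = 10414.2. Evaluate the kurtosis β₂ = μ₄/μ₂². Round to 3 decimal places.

μ₂² = 51.09² = 2610.18810
μ₄/μ₂² = 10414.2 / 2610.18810 = 3.98983
β₂ ≈ 3.990

3.990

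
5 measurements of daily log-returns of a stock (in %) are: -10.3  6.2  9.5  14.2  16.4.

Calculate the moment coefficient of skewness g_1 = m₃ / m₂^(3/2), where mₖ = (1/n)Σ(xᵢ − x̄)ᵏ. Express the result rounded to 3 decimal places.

x̄ = (-10.3 + 6.2 + 9.5 + 14.2 + 16.4) / 5 = 7.2000
deviations (xᵢ − x̄): -17.5000, -1.0000, 2.3000, 7.0000, 9.2000
Σ(xᵢ − x̄)² = 446.1800 ⇒ m₂ = 446.1800/5 = 89.23600
Σ(xᵢ − x̄)³ = -4226.5200 ⇒ m₃ = -4226.5200/5 = -845.30400
m₂^(3/2) = 89.23600^(1.5) = 842.96616
g_1 = m₃ / m₂^(3/2) = -845.30400 / 842.96616 ≈ -1.003

-1.003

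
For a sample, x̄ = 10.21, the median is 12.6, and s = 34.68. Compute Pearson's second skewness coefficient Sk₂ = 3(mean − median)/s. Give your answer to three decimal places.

Sk₂ = 3(10.21 − 12.6) / 34.68 = 3 × -2.3900 / 34.68
    = -7.1700 / 34.68 ≈ -0.207

-0.207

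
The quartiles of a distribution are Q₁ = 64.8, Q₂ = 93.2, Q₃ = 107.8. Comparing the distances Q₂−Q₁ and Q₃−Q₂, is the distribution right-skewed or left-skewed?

left-skewed

Q₂ − Q₁ = 28.4;  Q₃ − Q₂ = 14.6
Q₂ − Q₁ > Q₃ − Q₂ ⇒ the lower half is more spread out ⇒ left-skewed.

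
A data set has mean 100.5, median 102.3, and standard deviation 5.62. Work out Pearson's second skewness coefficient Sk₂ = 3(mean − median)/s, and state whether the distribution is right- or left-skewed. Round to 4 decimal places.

Sk₂ = 3(100.5 − 102.3) / 5.62 = 3 × -1.8000 / 5.62
    = -5.4000 / 5.62 ≈ -0.9609
Sk₂ < 0 ⇒ mean < median ⇒ left-skewed (negative skew).

-0.9609, left-skewed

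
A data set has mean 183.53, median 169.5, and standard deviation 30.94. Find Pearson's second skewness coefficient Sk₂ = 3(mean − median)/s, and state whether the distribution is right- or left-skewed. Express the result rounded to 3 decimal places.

1.360, right-skewed

Sk₂ = 3(183.53 − 169.5) / 30.94 = 3 × 14.0300 / 30.94
    = 42.0900 / 30.94 ≈ 1.360
Sk₂ > 0 ⇒ mean > median ⇒ right-skewed (positive skew).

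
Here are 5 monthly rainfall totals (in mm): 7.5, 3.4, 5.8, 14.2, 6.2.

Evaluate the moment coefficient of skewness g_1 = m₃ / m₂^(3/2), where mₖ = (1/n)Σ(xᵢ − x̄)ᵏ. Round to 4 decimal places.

0.9979

x̄ = (7.5 + 3.4 + 5.8 + 14.2 + 6.2) / 5 = 7.4200
deviations (xᵢ − x̄): 0.0800, -4.0200, -1.6200, 6.7800, -1.2200
Σ(xᵢ − x̄)² = 66.2480 ⇒ m₂ = 66.2480/5 = 13.24960
Σ(xᵢ − x̄)³ = 240.6341 ⇒ m₃ = 240.6341/5 = 48.12682
m₂^(3/2) = 13.24960^(1.5) = 48.22854
g_1 = m₃ / m₂^(3/2) = 48.12682 / 48.22854 ≈ 0.9979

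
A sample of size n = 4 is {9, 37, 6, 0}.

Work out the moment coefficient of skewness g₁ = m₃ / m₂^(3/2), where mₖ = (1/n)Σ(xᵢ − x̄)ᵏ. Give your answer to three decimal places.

x̄ = (9 + 37 + 6 + 0) / 4 = 13.0000
deviations (xᵢ − x̄): -4.0000, 24.0000, -7.0000, -13.0000
Σ(xᵢ − x̄)² = 810.0000 ⇒ m₂ = 810.0000/4 = 202.50000
Σ(xᵢ − x̄)³ = 11220.0000 ⇒ m₃ = 11220.0000/4 = 2805.00000
m₂^(3/2) = 202.50000^(1.5) = 2881.62552
g₁ = m₃ / m₂^(3/2) = 2805.00000 / 2881.62552 ≈ 0.973

0.973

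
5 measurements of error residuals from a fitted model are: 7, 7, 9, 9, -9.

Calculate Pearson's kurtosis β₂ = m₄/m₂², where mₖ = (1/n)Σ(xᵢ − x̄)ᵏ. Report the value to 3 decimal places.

3.166

x̄ = 4.6000
Σ(xᵢ − x̄)² = 235.2000 ⇒ m₂ = 47.04000
Σ(xᵢ − x̄)⁴ = 35026.1760 ⇒ m₄ = 7005.23520
m₂² = 2212.76160
β₂ = m₄/m₂² = 7005.23520 / 2212.76160 ≈ 3.166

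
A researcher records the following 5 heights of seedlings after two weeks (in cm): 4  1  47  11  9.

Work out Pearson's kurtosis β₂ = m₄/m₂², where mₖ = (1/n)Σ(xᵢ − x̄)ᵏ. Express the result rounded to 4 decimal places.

3.0339

x̄ = 14.4000
Σ(xᵢ − x̄)² = 1391.2000 ⇒ m₂ = 278.24000
Σ(xᵢ − x̄)⁴ = 1174383.1360 ⇒ m₄ = 234876.62720
m₂² = 77417.49760
β₂ = m₄/m₂² = 234876.62720 / 77417.49760 ≈ 3.0339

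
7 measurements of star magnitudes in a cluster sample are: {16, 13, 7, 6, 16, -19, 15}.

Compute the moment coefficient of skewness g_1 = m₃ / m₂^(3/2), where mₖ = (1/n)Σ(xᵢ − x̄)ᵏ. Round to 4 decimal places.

x̄ = (16 + 13 + 7 + 6 + 16 - 19 + 15) / 7 = 7.7143
deviations (xᵢ − x̄): 8.2857, 5.2857, -0.7143, -1.7143, 8.2857, -26.7143, 7.2857
Σ(xᵢ − x̄)² = 935.4286 ⇒ m₂ = 935.4286/7 = 133.63265
Σ(xᵢ − x̄)³ = -17398.0408 ⇒ m₃ = -17398.0408/7 = -2485.43440
m₂^(3/2) = 133.63265^(1.5) = 1544.78800
g_1 = m₃ / m₂^(3/2) = -2485.43440 / 1544.78800 ≈ -1.6089

-1.6089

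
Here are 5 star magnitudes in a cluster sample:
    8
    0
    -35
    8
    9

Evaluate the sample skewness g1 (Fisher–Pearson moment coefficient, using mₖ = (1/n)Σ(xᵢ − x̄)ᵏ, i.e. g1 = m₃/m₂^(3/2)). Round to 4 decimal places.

x̄ = (8 + 0 - 35 + 8 + 9) / 5 = -2.0000
deviations (xᵢ − x̄): 10.0000, 2.0000, -33.0000, 10.0000, 11.0000
Σ(xᵢ − x̄)² = 1414.0000 ⇒ m₂ = 1414.0000/5 = 282.80000
Σ(xᵢ − x̄)³ = -32598.0000 ⇒ m₃ = -32598.0000/5 = -6519.60000
m₂^(3/2) = 282.80000^(1.5) = 4755.75100
g1 = m₃ / m₂^(3/2) = -6519.60000 / 4755.75100 ≈ -1.3709

-1.3709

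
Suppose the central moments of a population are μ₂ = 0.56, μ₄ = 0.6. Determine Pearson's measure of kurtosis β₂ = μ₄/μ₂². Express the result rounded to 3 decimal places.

μ₂² = 0.56² = 0.31360
μ₄/μ₂² = 0.6 / 0.31360 = 1.91327
β₂ ≈ 1.913

1.913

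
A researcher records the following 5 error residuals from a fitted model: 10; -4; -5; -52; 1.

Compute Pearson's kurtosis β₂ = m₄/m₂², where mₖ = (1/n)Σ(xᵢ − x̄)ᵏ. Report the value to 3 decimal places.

x̄ = -10.0000
Σ(xᵢ − x̄)² = 2346.0000 ⇒ m₂ = 469.20000
Σ(xᵢ − x̄)⁴ = 3288258.0000 ⇒ m₄ = 657651.60000
m₂² = 220148.64000
β₂ = m₄/m₂² = 657651.60000 / 220148.64000 ≈ 2.987

2.987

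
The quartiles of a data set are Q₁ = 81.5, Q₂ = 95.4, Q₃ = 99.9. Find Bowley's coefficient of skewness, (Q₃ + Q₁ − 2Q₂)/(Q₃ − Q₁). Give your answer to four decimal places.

-0.5109

numerator: Q₃ + Q₁ − 2Q₂ = 99.9 + 81.5 − 2×95.4 = -9.4000
denominator: Q₃ − Q₁ = 99.9 − 81.5 = 18.4000
Bowley skewness = -9.4000 / 18.4000 ≈ -0.5109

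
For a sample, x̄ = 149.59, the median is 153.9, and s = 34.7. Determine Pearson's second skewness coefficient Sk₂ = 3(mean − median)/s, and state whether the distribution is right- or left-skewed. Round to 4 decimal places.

-0.3726, left-skewed

Sk₂ = 3(149.59 − 153.9) / 34.7 = 3 × -4.3100 / 34.7
    = -12.9300 / 34.7 ≈ -0.3726
Sk₂ < 0 ⇒ mean < median ⇒ left-skewed (negative skew).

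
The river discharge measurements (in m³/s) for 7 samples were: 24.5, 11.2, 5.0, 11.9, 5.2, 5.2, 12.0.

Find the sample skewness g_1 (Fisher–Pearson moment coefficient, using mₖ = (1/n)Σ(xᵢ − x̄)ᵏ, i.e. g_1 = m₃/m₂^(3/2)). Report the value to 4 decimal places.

1.1449

x̄ = (24.5 + 11.2 + 5.0 + 11.9 + 5.2 + 5.2 + 12.0) / 7 = 10.7143
deviations (xᵢ − x̄): 13.7857, 0.4857, -5.7143, 1.1857, -5.5143, -5.5143, 1.2857
Σ(xᵢ − x̄)² = 286.8086 ⇒ m₂ = 286.8086/7 = 40.97265
Σ(xᵢ − x̄)³ = 2101.8872 ⇒ m₃ = 2101.8872/7 = 300.26960
m₂^(3/2) = 40.97265^(1.5) = 262.26548
g_1 = m₃ / m₂^(3/2) = 300.26960 / 262.26548 ≈ 1.1449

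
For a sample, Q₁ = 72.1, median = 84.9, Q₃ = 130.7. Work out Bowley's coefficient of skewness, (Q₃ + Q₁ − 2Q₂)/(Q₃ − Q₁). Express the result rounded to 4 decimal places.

numerator: Q₃ + Q₁ − 2Q₂ = 130.7 + 72.1 − 2×84.9 = 33.0000
denominator: Q₃ − Q₁ = 130.7 − 72.1 = 58.6000
Bowley skewness = 33.0000 / 58.6000 ≈ 0.5631

0.5631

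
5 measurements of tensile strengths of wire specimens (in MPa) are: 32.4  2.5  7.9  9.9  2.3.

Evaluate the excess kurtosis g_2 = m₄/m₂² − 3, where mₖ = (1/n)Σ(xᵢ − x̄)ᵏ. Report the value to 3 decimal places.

-0.098

x̄ = 11.0000
Σ(xᵢ − x̄)² = 616.7200 ⇒ m₂ = 123.34400
Σ(xᵢ − x̄)⁴ = 220770.2164 ⇒ m₄ = 44154.04328
m₂² = 15213.74234
g_2 = m₄/m₂² − 3 = 2.90225 − 3 ≈ -0.098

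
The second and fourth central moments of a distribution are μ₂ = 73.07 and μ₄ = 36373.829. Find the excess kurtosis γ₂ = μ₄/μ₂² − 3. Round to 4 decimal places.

3.8126

μ₂² = 73.07² = 5339.22490
μ₄/μ₂² = 36373.829 / 5339.22490 = 6.81257
γ₂ = 6.81257 − 3 ≈ 3.8126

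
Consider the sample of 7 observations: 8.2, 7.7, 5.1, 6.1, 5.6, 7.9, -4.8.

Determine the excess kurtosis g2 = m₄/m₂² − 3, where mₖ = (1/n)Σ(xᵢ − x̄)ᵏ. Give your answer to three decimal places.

1.527

x̄ = 5.1143
Σ(xᵢ − x̄)² = 123.4686 ⇒ m₂ = 17.63837
Σ(xᵢ − x̄)⁴ = 9858.1094 ⇒ m₄ = 1408.30134
m₂² = 311.11200
g2 = m₄/m₂² − 3 = 4.52667 − 3 ≈ 1.527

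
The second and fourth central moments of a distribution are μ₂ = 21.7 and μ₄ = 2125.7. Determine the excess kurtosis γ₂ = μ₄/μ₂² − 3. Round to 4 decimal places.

μ₂² = 21.7² = 470.89000
μ₄/μ₂² = 2125.7 / 470.89000 = 4.51422
γ₂ = 4.51422 − 3 ≈ 1.5142

1.5142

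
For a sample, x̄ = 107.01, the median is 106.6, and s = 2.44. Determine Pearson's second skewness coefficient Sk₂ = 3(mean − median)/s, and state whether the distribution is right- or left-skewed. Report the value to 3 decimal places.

Sk₂ = 3(107.01 − 106.6) / 2.44 = 3 × 0.4100 / 2.44
    = 1.2300 / 2.44 ≈ 0.504
Sk₂ > 0 ⇒ mean > median ⇒ right-skewed (positive skew).

0.504, right-skewed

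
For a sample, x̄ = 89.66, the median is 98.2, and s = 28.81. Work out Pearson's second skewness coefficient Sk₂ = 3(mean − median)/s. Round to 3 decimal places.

Sk₂ = 3(89.66 − 98.2) / 28.81 = 3 × -8.5400 / 28.81
    = -25.6200 / 28.81 ≈ -0.889

-0.889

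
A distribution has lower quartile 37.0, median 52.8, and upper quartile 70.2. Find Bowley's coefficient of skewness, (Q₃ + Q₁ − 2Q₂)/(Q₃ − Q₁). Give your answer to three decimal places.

0.048

numerator: Q₃ + Q₁ − 2Q₂ = 70.2 + 37.0 − 2×52.8 = 1.6000
denominator: Q₃ − Q₁ = 70.2 − 37.0 = 33.2000
Bowley skewness = 1.6000 / 33.2000 ≈ 0.048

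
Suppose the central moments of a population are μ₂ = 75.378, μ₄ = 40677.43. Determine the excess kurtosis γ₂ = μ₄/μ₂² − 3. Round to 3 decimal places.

4.159

μ₂² = 75.378² = 5681.84288
μ₄/μ₂² = 40677.43 / 5681.84288 = 7.15920
γ₂ = 7.15920 − 3 ≈ 4.159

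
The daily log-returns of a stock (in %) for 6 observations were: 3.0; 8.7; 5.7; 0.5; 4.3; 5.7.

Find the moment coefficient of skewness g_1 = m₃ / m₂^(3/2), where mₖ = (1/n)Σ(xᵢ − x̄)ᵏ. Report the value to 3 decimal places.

-0.074

x̄ = (3.0 + 8.7 + 5.7 + 0.5 + 4.3 + 5.7) / 6 = 4.6500
deviations (xᵢ − x̄): -1.6500, 4.0500, 1.0500, -4.1500, -0.3500, 1.0500
Σ(xᵢ − x̄)² = 38.6750 ⇒ m₂ = 38.6750/6 = 6.44583
Σ(xᵢ − x̄)³ = -7.2630 ⇒ m₃ = -7.2630/6 = -1.21050
m₂^(3/2) = 6.44583^(1.5) = 16.36510
g_1 = m₃ / m₂^(3/2) = -1.21050 / 16.36510 ≈ -0.074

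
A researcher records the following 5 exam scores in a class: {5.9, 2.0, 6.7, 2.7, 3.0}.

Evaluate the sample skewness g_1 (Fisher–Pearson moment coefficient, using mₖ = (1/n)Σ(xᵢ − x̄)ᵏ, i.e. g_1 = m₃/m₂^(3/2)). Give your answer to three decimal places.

x̄ = (5.9 + 2.0 + 6.7 + 2.7 + 3.0) / 5 = 4.0600
deviations (xᵢ − x̄): 1.8400, -2.0600, 2.6400, -1.3600, -1.0600
Σ(xᵢ − x̄)² = 17.5720 ⇒ m₂ = 17.5720/5 = 3.51440
Σ(xᵢ − x̄)³ = 12.1810 ⇒ m₃ = 12.1810/5 = 2.43619
m₂^(3/2) = 3.51440^(1.5) = 6.58835
g_1 = m₃ / m₂^(3/2) = 2.43619 / 6.58835 ≈ 0.370

0.370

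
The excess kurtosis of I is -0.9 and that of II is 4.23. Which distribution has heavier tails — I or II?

Higher excess kurtosis ⇒ heavier tails relative to the normal distribution.
-0.9 vs 4.23: the larger is 4.23, so II has heavier tails. (II is leptokurtic — heavier-than-normal tails; the other is platykurtic.)

II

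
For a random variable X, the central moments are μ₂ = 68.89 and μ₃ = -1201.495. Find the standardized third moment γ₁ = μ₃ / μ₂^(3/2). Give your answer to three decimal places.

-2.101

σ = √μ₂ = √68.89 = 8.30000
σ³ = μ₂^(3/2) = 571.78700
γ₁ = μ₃/σ³ = -1201.495 / 571.78700 ≈ -2.101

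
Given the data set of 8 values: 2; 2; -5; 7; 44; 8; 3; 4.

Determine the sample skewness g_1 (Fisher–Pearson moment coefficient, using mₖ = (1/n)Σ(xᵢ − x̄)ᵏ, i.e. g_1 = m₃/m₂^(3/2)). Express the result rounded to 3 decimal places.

x̄ = (2 + 2 - 5 + 7 + 44 + 8 + 3 + 4) / 8 = 8.1250
deviations (xᵢ − x̄): -6.1250, -6.1250, -13.1250, -1.1250, 35.8750, -0.1250, -5.1250, -4.1250
Σ(xᵢ − x̄)² = 1578.8750 ⇒ m₂ = 1578.8750/8 = 197.35938
Σ(xᵢ − x̄)³ = 43244.9063 ⇒ m₃ = 43244.9063/8 = 5405.61328
m₂^(3/2) = 197.35938^(1.5) = 2772.59632
g_1 = m₃ / m₂^(3/2) = 5405.61328 / 2772.59632 ≈ 1.950

1.950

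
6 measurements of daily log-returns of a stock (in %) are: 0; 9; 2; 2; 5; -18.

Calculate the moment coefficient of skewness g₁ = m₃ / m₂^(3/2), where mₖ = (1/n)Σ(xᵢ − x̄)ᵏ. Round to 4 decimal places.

x̄ = (0 + 9 + 2 + 2 + 5 - 18) / 6 = 0.0000
deviations (xᵢ − x̄): 0.0000, 9.0000, 2.0000, 2.0000, 5.0000, -18.0000
Σ(xᵢ − x̄)² = 438.0000 ⇒ m₂ = 438.0000/6 = 73.00000
Σ(xᵢ − x̄)³ = -4962.0000 ⇒ m₃ = -4962.0000/6 = -827.00000
m₂^(3/2) = 73.00000^(1.5) = 623.71227
g₁ = m₃ / m₂^(3/2) = -827.00000 / 623.71227 ≈ -1.3259

-1.3259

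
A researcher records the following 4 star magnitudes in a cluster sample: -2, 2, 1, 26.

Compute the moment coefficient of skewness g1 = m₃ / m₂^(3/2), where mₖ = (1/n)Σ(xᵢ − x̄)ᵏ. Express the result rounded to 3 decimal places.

1.094

x̄ = (-2 + 2 + 1 + 26) / 4 = 6.7500
deviations (xᵢ − x̄): -8.7500, -4.7500, -5.7500, 19.2500
Σ(xᵢ − x̄)² = 502.7500 ⇒ m₂ = 502.7500/4 = 125.68750
Σ(xᵢ − x̄)³ = 6166.1250 ⇒ m₃ = 6166.1250/4 = 1541.53125
m₂^(3/2) = 125.68750^(1.5) = 1409.08805
g1 = m₃ / m₂^(3/2) = 1541.53125 / 1409.08805 ≈ 1.094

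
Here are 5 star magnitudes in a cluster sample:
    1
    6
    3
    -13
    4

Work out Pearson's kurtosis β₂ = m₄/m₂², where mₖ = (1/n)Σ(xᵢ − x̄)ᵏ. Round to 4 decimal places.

2.9813

x̄ = 0.2000
Σ(xᵢ − x̄)² = 230.8000 ⇒ m₂ = 46.16000
Σ(xᵢ − x̄)⁴ = 31761.6160 ⇒ m₄ = 6352.32320
m₂² = 2130.74560
β₂ = m₄/m₂² = 6352.32320 / 2130.74560 ≈ 2.9813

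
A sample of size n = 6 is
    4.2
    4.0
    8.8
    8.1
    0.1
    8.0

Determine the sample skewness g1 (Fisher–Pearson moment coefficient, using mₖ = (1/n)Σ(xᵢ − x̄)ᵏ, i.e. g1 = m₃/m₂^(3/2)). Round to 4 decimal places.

x̄ = (4.2 + 4.0 + 8.8 + 8.1 + 0.1 + 8.0) / 6 = 5.5333
deviations (xᵢ − x̄): -1.3333, -1.5333, 3.2667, 2.5667, -5.4333, 2.4667
Σ(xᵢ − x̄)² = 56.9933 ⇒ m₂ = 56.9933/6 = 9.49889
Σ(xᵢ − x̄)³ = -99.5976 ⇒ m₃ = -99.5976/6 = -16.59959
m₂^(3/2) = 9.49889^(1.5) = 29.27583
g1 = m₃ / m₂^(3/2) = -16.59959 / 29.27583 ≈ -0.5670

-0.5670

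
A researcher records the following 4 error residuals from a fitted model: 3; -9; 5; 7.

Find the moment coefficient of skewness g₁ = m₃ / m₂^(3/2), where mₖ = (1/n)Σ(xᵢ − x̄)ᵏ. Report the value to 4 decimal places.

x̄ = (3 - 9 + 5 + 7) / 4 = 1.5000
deviations (xᵢ − x̄): 1.5000, -10.5000, 3.5000, 5.5000
Σ(xᵢ − x̄)² = 155.0000 ⇒ m₂ = 155.0000/4 = 38.75000
Σ(xᵢ − x̄)³ = -945.0000 ⇒ m₃ = -945.0000/4 = -236.25000
m₂^(3/2) = 38.75000^(1.5) = 241.21680
g₁ = m₃ / m₂^(3/2) = -236.25000 / 241.21680 ≈ -0.9794

-0.9794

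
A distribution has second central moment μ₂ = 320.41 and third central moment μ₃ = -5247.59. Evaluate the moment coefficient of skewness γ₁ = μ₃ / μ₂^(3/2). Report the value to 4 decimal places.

-0.9150

σ = √μ₂ = √320.41 = 17.90000
σ³ = μ₂^(3/2) = 5735.33900
γ₁ = μ₃/σ³ = -5247.59 / 5735.33900 ≈ -0.9150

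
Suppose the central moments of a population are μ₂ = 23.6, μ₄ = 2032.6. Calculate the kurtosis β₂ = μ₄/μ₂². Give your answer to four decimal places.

3.6495

μ₂² = 23.6² = 556.96000
μ₄/μ₂² = 2032.6 / 556.96000 = 3.64945
β₂ ≈ 3.6495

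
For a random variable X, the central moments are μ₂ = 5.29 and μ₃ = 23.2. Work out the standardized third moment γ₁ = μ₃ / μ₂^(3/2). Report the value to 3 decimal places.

1.907

σ = √μ₂ = √5.29 = 2.30000
σ³ = μ₂^(3/2) = 12.16700
γ₁ = μ₃/σ³ = 23.2 / 12.16700 ≈ 1.907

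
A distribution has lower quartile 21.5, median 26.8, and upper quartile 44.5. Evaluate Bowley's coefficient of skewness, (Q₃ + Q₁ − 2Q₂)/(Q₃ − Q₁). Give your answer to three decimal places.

0.539

numerator: Q₃ + Q₁ − 2Q₂ = 44.5 + 21.5 − 2×26.8 = 12.4000
denominator: Q₃ − Q₁ = 44.5 − 21.5 = 23.0000
Bowley skewness = 12.4000 / 23.0000 ≈ 0.539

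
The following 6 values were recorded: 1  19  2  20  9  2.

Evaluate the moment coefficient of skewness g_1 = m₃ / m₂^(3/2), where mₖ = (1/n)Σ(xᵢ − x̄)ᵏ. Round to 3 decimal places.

0.433

x̄ = (1 + 19 + 2 + 20 + 9 + 2) / 6 = 8.8333
deviations (xᵢ − x̄): -7.8333, 10.1667, -6.8333, 11.1667, 0.1667, -6.8333
Σ(xᵢ − x̄)² = 382.8333 ⇒ m₂ = 382.8333/6 = 63.80556
Σ(xᵢ − x̄)³ = 1324.4444 ⇒ m₃ = 1324.4444/6 = 220.74074
m₂^(3/2) = 63.80556^(1.5) = 509.66844
g_1 = m₃ / m₂^(3/2) = 220.74074 / 509.66844 ≈ 0.433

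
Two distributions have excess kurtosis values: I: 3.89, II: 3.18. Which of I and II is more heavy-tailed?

Higher excess kurtosis ⇒ heavier tails relative to the normal distribution.
3.89 vs 3.18: the larger is 3.89, so I has heavier tails.

I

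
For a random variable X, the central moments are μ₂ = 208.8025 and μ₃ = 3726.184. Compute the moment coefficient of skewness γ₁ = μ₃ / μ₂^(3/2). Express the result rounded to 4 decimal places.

σ = √μ₂ = √208.8025 = 14.45000
σ³ = μ₂^(3/2) = 3017.19613
γ₁ = μ₃/σ³ = 3726.184 / 3017.19613 ≈ 1.2350

1.2350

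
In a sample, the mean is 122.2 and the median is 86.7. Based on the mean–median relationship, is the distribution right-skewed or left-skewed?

right-skewed

mean − median = 122.2 − 86.7 = 35.5
mean > median ⇒ the longer tail is on the right ⇒ right-skewed (positively skewed).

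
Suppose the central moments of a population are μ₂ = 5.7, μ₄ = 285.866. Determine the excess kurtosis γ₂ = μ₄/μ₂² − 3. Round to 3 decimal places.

μ₂² = 5.7² = 32.49000
μ₄/μ₂² = 285.866 / 32.49000 = 8.79858
γ₂ = 8.79858 − 3 ≈ 5.799

5.799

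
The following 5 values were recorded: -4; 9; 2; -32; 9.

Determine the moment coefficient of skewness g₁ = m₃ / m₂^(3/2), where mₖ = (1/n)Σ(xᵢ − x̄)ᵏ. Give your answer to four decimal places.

x̄ = (-4 + 9 + 2 - 32 + 9) / 5 = -3.2000
deviations (xᵢ − x̄): -0.8000, 12.2000, 5.2000, -28.8000, 12.2000
Σ(xᵢ − x̄)² = 1154.8000 ⇒ m₂ = 1154.8000/5 = 230.96000
Σ(xᵢ − x̄)³ = -20116.0800 ⇒ m₃ = -20116.0800/5 = -4023.21600
m₂^(3/2) = 230.96000^(1.5) = 3509.98416
g₁ = m₃ / m₂^(3/2) = -4023.21600 / 3509.98416 ≈ -1.1462

-1.1462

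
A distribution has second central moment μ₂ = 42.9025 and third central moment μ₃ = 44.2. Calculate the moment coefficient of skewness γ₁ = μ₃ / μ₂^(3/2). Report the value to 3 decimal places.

σ = √μ₂ = √42.9025 = 6.55000
σ³ = μ₂^(3/2) = 281.01138
γ₁ = μ₃/σ³ = 44.2 / 281.01138 ≈ 0.157

0.157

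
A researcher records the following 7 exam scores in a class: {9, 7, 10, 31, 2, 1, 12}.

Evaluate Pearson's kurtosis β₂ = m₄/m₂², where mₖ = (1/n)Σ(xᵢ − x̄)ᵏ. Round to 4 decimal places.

3.8259

x̄ = 10.2857
Σ(xᵢ − x̄)² = 599.4286 ⇒ m₂ = 85.63265
Σ(xᵢ − x̄)⁴ = 196386.8805 ⇒ m₄ = 28055.26864
m₂² = 7332.95127
β₂ = m₄/m₂² = 28055.26864 / 7332.95127 ≈ 3.8259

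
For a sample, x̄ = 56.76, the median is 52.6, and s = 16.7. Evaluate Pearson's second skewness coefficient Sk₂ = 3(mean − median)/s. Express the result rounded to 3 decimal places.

0.747

Sk₂ = 3(56.76 − 52.6) / 16.7 = 3 × 4.1600 / 16.7
    = 12.4800 / 16.7 ≈ 0.747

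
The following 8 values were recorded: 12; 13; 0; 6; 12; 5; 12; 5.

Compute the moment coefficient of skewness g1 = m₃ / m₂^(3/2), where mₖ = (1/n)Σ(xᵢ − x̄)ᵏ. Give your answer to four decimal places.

-0.4472

x̄ = (12 + 13 + 0 + 6 + 12 + 5 + 12 + 5) / 8 = 8.1250
deviations (xᵢ − x̄): 3.8750, 4.8750, -8.1250, -2.1250, 3.8750, -3.1250, 3.8750, -3.1250
Σ(xᵢ − x̄)² = 158.8750 ⇒ m₂ = 158.8750/8 = 19.85938
Σ(xᵢ − x̄)³ = -316.5938 ⇒ m₃ = -316.5938/8 = -39.57422
m₂^(3/2) = 19.85938^(1.5) = 88.50104
g1 = m₃ / m₂^(3/2) = -39.57422 / 88.50104 ≈ -0.4472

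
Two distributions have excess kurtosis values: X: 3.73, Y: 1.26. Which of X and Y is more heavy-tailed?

Higher excess kurtosis ⇒ heavier tails relative to the normal distribution.
3.73 vs 1.26: the larger is 3.73, so X has heavier tails.

X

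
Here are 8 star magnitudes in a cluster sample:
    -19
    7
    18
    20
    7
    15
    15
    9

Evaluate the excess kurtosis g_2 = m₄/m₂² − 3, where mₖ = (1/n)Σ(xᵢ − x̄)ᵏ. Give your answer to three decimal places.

x̄ = 9.0000
Σ(xᵢ − x̄)² = 1066.0000 ⇒ m₂ = 133.25000
Σ(xᵢ − x̄)⁴ = 638482.0000 ⇒ m₄ = 79810.25000
m₂² = 17755.56250
g_2 = m₄/m₂² − 3 = 4.49494 − 3 ≈ 1.495

1.495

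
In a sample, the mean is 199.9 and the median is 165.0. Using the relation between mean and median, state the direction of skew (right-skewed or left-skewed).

mean − median = 199.9 − 165.0 = 34.9
mean > median ⇒ the longer tail is on the right ⇒ right-skewed (positively skewed).

right-skewed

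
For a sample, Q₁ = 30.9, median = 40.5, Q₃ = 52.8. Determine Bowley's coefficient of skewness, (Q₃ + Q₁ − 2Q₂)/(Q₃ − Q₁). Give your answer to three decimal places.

numerator: Q₃ + Q₁ − 2Q₂ = 52.8 + 30.9 − 2×40.5 = 2.7000
denominator: Q₃ − Q₁ = 52.8 − 30.9 = 21.9000
Bowley skewness = 2.7000 / 21.9000 ≈ 0.123

0.123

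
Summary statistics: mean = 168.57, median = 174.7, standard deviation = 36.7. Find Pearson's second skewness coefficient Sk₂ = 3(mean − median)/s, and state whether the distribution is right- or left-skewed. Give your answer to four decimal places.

Sk₂ = 3(168.57 − 174.7) / 36.7 = 3 × -6.1300 / 36.7
    = -18.3900 / 36.7 ≈ -0.5011
Sk₂ < 0 ⇒ mean < median ⇒ left-skewed (negative skew).

-0.5011, left-skewed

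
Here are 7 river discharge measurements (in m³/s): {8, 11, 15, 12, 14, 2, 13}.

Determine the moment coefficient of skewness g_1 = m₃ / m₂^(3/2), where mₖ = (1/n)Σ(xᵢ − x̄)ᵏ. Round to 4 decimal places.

x̄ = (8 + 11 + 15 + 12 + 14 + 2 + 13) / 7 = 10.7143
deviations (xᵢ − x̄): -2.7143, 0.2857, 4.2857, 1.2857, 3.2857, -8.7143, 2.2857
Σ(xᵢ − x̄)² = 119.4286 ⇒ m₂ = 119.4286/7 = 17.06122
Σ(xᵢ − x̄)³ = -553.4694 ⇒ m₃ = -553.4694/7 = -79.06706
m₂^(3/2) = 17.06122^(1.5) = 70.47179
g_1 = m₃ / m₂^(3/2) = -79.06706 / 70.47179 ≈ -1.1220

-1.1220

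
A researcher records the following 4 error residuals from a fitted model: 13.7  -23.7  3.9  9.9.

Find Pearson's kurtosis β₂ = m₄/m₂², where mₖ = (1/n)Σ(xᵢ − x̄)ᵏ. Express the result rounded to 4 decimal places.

2.1799

x̄ = 0.9500
Σ(xᵢ − x̄)² = 858.9900 ⇒ m₂ = 214.74750
Σ(xᵢ − x̄)⁴ = 402123.8129 ⇒ m₄ = 100530.95323
m₂² = 46116.48876
β₂ = m₄/m₂² = 100530.95323 / 46116.48876 ≈ 2.1799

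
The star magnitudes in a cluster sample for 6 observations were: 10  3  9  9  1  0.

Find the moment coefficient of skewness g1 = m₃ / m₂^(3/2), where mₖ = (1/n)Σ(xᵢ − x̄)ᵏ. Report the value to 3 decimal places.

-0.109

x̄ = (10 + 3 + 9 + 9 + 1 + 0) / 6 = 5.3333
deviations (xᵢ − x̄): 4.6667, -2.3333, 3.6667, 3.6667, -4.3333, -5.3333
Σ(xᵢ − x̄)² = 101.3333 ⇒ m₂ = 101.3333/6 = 16.88889
Σ(xᵢ − x̄)³ = -45.5556 ⇒ m₃ = -45.5556/6 = -7.59259
m₂^(3/2) = 16.88889^(1.5) = 69.40674
g1 = m₃ / m₂^(3/2) = -7.59259 / 69.40674 ≈ -0.109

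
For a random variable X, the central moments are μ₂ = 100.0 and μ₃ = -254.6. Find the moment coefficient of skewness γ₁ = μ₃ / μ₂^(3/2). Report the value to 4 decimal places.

σ = √μ₂ = √100.0 = 10.00000
σ³ = μ₂^(3/2) = 1000.00000
γ₁ = μ₃/σ³ = -254.6 / 1000.00000 ≈ -0.2546

-0.2546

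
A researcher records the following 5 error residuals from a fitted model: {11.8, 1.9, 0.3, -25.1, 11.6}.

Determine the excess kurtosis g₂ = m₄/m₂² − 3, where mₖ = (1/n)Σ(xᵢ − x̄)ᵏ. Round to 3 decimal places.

x̄ = 0.1000
Σ(xᵢ − x̄)² = 907.4600 ⇒ m₂ = 181.49200
Σ(xᵢ − x̄)⁴ = 439515.2354 ⇒ m₄ = 87903.04708
m₂² = 32939.34606
g₂ = m₄/m₂² − 3 = 2.66863 − 3 ≈ -0.331

-0.331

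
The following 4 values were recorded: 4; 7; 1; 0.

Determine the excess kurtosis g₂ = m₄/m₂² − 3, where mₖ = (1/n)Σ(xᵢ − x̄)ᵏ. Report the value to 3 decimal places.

x̄ = 3.0000
Σ(xᵢ − x̄)² = 30.0000 ⇒ m₂ = 7.50000
Σ(xᵢ − x̄)⁴ = 354.0000 ⇒ m₄ = 88.50000
m₂² = 56.25000
g₂ = m₄/m₂² − 3 = 1.57333 − 3 ≈ -1.427

-1.427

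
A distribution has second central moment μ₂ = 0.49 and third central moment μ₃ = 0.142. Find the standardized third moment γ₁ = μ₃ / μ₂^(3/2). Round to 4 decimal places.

σ = √μ₂ = √0.49 = 0.70000
σ³ = μ₂^(3/2) = 0.34300
γ₁ = μ₃/σ³ = 0.142 / 0.34300 ≈ 0.4140

0.4140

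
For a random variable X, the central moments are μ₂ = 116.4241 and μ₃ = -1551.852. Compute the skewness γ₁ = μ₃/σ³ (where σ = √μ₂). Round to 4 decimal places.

σ = √μ₂ = √116.4241 = 10.79000
σ³ = μ₂^(3/2) = 1256.21604
γ₁ = μ₃/σ³ = -1551.852 / 1256.21604 ≈ -1.2353

-1.2353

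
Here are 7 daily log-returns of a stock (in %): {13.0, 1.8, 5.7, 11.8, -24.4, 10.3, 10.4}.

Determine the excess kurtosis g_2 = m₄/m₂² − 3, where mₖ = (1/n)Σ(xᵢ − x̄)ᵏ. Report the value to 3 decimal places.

x̄ = 4.0857
Σ(xᵢ − x̄)² = 1036.7286 ⇒ m₂ = 148.10408
Σ(xᵢ − x̄)⁴ = 671399.3379 ⇒ m₄ = 95914.19113
m₂² = 21934.81900
g_2 = m₄/m₂² − 3 = 4.37269 − 3 ≈ 1.373

1.373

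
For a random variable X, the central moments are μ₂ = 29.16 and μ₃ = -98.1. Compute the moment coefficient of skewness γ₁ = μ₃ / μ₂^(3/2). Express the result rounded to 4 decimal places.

-0.6230

σ = √μ₂ = √29.16 = 5.40000
σ³ = μ₂^(3/2) = 157.46400
γ₁ = μ₃/σ³ = -98.1 / 157.46400 ≈ -0.6230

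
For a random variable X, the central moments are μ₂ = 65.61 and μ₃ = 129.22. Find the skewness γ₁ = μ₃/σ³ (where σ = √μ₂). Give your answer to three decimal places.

0.243

σ = √μ₂ = √65.61 = 8.10000
σ³ = μ₂^(3/2) = 531.44100
γ₁ = μ₃/σ³ = 129.22 / 531.44100 ≈ 0.243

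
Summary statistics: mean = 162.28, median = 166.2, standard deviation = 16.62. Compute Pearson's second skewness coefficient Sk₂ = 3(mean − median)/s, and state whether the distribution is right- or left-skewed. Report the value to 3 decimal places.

-0.708, left-skewed

Sk₂ = 3(162.28 − 166.2) / 16.62 = 3 × -3.9200 / 16.62
    = -11.7600 / 16.62 ≈ -0.708
Sk₂ < 0 ⇒ mean < median ⇒ left-skewed (negative skew).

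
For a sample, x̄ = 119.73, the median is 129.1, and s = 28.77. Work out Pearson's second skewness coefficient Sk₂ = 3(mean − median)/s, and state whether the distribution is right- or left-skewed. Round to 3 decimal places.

-0.977, left-skewed

Sk₂ = 3(119.73 − 129.1) / 28.77 = 3 × -9.3700 / 28.77
    = -28.1100 / 28.77 ≈ -0.977
Sk₂ < 0 ⇒ mean < median ⇒ left-skewed (negative skew).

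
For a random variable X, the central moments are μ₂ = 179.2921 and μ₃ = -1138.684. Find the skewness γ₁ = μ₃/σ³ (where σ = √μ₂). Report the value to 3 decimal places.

σ = √μ₂ = √179.2921 = 13.39000
σ³ = μ₂^(3/2) = 2400.72122
γ₁ = μ₃/σ³ = -1138.684 / 2400.72122 ≈ -0.474

-0.474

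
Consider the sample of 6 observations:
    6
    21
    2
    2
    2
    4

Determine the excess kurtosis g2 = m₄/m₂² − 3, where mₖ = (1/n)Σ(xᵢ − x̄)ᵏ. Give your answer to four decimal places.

x̄ = 6.1667
Σ(xᵢ − x̄)² = 276.8333 ⇒ m₂ = 46.13889
Σ(xᵢ − x̄)⁴ = 49338.4861 ⇒ m₄ = 8223.08102
m₂² = 2128.79707
g2 = m₄/m₂² − 3 = 3.86278 − 3 ≈ 0.8628

0.8628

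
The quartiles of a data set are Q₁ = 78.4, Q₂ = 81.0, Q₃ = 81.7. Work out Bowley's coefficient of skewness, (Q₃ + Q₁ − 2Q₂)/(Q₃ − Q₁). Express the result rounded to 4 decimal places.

-0.5758

numerator: Q₃ + Q₁ − 2Q₂ = 81.7 + 78.4 − 2×81.0 = -1.9000
denominator: Q₃ − Q₁ = 81.7 − 78.4 = 3.3000
Bowley skewness = -1.9000 / 3.3000 ≈ -0.5758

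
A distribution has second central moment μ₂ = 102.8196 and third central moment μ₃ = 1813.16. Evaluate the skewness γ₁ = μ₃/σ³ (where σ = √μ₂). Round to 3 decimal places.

1.739

σ = √μ₂ = √102.8196 = 10.14000
σ³ = μ₂^(3/2) = 1042.59074
γ₁ = μ₃/σ³ = 1813.16 / 1042.59074 ≈ 1.739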